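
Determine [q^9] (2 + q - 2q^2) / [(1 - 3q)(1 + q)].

31165

The denominator gives the recurrence a_n = 2a_(n−1) + 3a_(n−2) for n ≥ 3; the numerator fixes a_0 = 2, a_1 = 5, a_2 = 14.
Iterating: 2, 5, 14, 43, 128, 385, 1154, 3463, 10388, 31165, so a_9 = 31165.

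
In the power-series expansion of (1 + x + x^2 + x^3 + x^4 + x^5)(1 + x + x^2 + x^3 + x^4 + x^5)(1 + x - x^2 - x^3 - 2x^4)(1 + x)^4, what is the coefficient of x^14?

(1 + x + x^2 + x^3 + x^4 + x^5) has coefficients 1,1,1,1,1,1 for degrees 0…5.
(1 + x + x^2 + x^3 + x^4 + x^5) has coefficients 1,1,1,1,1,1,0,0,0,0,0,0,0,0,0 for degrees 0…14.
Multiplying by (1 + x - x^2 - x^3 - 2x^4) gives running coefficients 1,2,1,0,-2,-2,-3,-4,-3,-2,0,0,0,0,0 for degrees 0…14.
Finally multiplying by (1 + x)^4, the product of all factors after the first has coefficients 1,6,15,20,13,-4,-22,-36,-47,-52,-45,-28,-11,-2,0 for degrees 0…14.
[x^14] = 1·0 + 1·(-2) + 1·(-11) + 1·(-28) + 1·(-45) + 1·(-52) = -138.

-138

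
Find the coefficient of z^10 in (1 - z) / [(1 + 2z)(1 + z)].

3070

The denominator gives the recurrence a_n = −3a_(n−1) − 2a_(n−2) for n ≥ 2; the numerator fixes a_0 = 1, a_1 = -4.
Iterating: 1, -4, 10, -22, 46, -94, 190, -382, 766, -1534, 3070, so a_10 = 3070.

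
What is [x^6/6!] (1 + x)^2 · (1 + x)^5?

5040

The EGF product rule gives c_6 = Σ_{k_1+k_2=6} C(6; k_1,k_2) · ∏ g_i(k_i), where (1+x)^2 gives the falling factorial (2)_k; (1+x)^5 gives the falling factorial (5)_k.
g_1(k) for k = 0…6: 1, 2, 2, 0, 0, 0, 0.
g_2(k) for k = 0…6: 1, 5, 20, 60, 120, 120, 0.
c_6 = Σ_k C(6,k)·g_1(k)·g_2(6−k) = 6·2·120 + 15·2·120 = 1440 + 3600 = 5040.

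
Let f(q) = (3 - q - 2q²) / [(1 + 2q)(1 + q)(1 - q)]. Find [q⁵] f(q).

-127

The denominator gives the recurrence a_n = −2a_(n−1) + a_(n−2) + 2a_(n−3) for n ≥ 3; the numerator fixes a_0 = 3, a_1 = -7, a_2 = 15.
Iterating: 3, -7, 15, -31, 63, -127, so a_5 = -127.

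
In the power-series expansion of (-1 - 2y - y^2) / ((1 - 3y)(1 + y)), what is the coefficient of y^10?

The denominator gives the recurrence a_n = 2a_(n−1) + 3a_(n−2) for n ≥ 3; the numerator fixes a_0 = -1, a_1 = -4, a_2 = -12.
Iterating: -1, -4, -12, -36, -108, -324, -972, -2916, -8748, -26244, -78732, so a_10 = -78732.

-78732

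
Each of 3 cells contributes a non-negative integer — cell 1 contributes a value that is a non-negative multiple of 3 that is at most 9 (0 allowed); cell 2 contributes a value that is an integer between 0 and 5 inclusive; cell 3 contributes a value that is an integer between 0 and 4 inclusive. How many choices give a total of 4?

The generating function for the choices is (1 + z³ + z⁶ + z⁹)·(1 + z + z² + z³ + z⁴ + z⁵)·(1 + z + z² + z³ + z⁴); the count is [z⁴].
(1 + z³ + z⁶ + z⁹) has coefficients 1,0,0,1,0 for degrees 0…4.
(1 + z + z² + z³ + z⁴ + z⁵) has coefficients 1,1,1,1,1 for degrees 0…4.
Finally multiplying by (1 + z + z² + z³ + z⁴), the product of all factors after the first has coefficients 1,2,3,4,5 for degrees 0…4.
[z⁴] = 1·5 + 1·2 = 7.

7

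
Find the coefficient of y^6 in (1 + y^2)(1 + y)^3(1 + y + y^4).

(1 + y^2) has coefficients 1,0,1 for degrees 0…2.
(1 + y)^3 has coefficients 1,3,3,1,0,0,0 for degrees 0…6.
Finally multiplying by (1 + y + y^4), the product of all factors after the first has coefficients 1,4,6,4,2,3,3 for degrees 0…6.
[y^6] = 1·3 + 1·2 = 5.

5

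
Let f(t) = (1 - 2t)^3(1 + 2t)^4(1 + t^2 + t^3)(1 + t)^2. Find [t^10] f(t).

(1 - 2t)^3 has coefficients 1,-6,12,-8 for degrees 0…3.
(1 + 2t)^4 has coefficients 1,8,24,32,16,0,0,0,0,0,0 for degrees 0…10.
Multiplying by (1 + t^2 + t^3) gives running coefficients 1,8,25,41,48,56,48,16,0,0,0 for degrees 0…10.
Finally multiplying by (1 + t)^2, the product of all factors after the first has coefficients 1,10,42,99,155,193,208,168,80,16,0 for degrees 0…10.
[t^10] = 1·0 − 6·16 + 12·80 − 8·168 = -480.

-480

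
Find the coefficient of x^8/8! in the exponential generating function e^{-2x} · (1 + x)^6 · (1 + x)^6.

The EGF product rule gives c_8 = Σ_{k_1+k_2+k_3=8} C(8; k_1,k_2,k_3) · ∏ g_i(k_i), where e^{-2x} gives (-2)^k; (1+x)^6 gives the falling factorial (6)_k; (1+x)^6 gives the falling factorial (6)_k.
g_1(k) for k = 0…8: 1, -2, 4, -8, 16, -32, 64, -128, 256.
g_2(k) for k = 0…8: 1, 6, 30, 120, 360, 720, 720, 0, 0.
g_3(k) for k = 0…8: 1, 6, 30, 120, 360, 720, 720, 0, 0.
First combine the last two factors: h(k) = Σ_j C(k,j)·g_2(j)·g_3(k−j) for k = 0…8: 1, 12, 132, 1320, 11880, 95040, 665280, 3991680, 19958400.
c_8 = Σ_k C(8,k)·g_1(k)·h(8−k) = 1·1·19958400 + 8·(-2)·3991680 + 28·4·665280 + 56·(-8)·95040 + 70·16·11880 + 56·(-32)·1320 + 28·64·132 + 8·(-128)·12 + 1·256·1 = 19958400 − 63866880 + 74511360 − 42577920 + 13305600 − 2365440 + 236544 − 12288 + 256 = -810368.

-810368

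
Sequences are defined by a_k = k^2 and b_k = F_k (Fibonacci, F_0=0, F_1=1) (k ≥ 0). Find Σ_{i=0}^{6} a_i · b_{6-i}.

The convolution is the t^6 coefficient of A(t)B(t).
Σ = 0·8 + 1·5 + 4·3 + 9·2 + 16·1 + 25·1 + 36·0 = 76.

76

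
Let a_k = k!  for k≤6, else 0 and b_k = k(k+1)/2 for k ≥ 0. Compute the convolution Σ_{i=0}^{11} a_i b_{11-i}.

The convolution is the x^11 coefficient of A(x)B(x).
Σ = 1·66 + 1·55 + 2·45 + 6·36 + 24·28 + 120·21 + 720·15 + 0·10 + 0·6 + 0·3 + 0·1 + 0·0 = 14419.

14419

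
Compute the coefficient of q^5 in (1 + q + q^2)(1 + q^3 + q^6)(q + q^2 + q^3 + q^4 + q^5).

(1 + q + q^2) has coefficients 1,1,1 for degrees 0…2.
(1 + q^3 + q^6) has coefficients 1,0,0,1,0,0 for degrees 0…5.
Finally multiplying by (q + q^2 + q^3 + q^4 + q^5), the product of all factors after the first has coefficients 0,1,1,1,2,2 for degrees 0…5.
[q^5] = 1·2 + 1·2 + 1·1 = 5.

5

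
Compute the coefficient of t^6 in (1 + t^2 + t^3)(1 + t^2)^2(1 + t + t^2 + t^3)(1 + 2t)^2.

71

(1 + t^2 + t^3) has coefficients 1,0,1,1 for degrees 0…3.
(1 + t^2)^2 has coefficients 1,0,2,0,1,0,0 for degrees 0…6.
Multiplying by (1 + t + t^2 + t^3) gives running coefficients 1,1,3,3,3,3,1 for degrees 0…6.
Finally multiplying by (1 + 2t)^2, the product of all factors after the first has coefficients 1,5,11,19,27,27,25 for degrees 0…6.
[t^6] = 1·25 + 1·27 + 1·19 = 71.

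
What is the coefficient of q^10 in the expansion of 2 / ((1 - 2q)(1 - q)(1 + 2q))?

The denominator gives the recurrence a_n = a_(n−1) + 4a_(n−2) − 4a_(n−3) for n ≥ 3; the numerator fixes a_0 = 2, a_1 = 2, a_2 = 10.
Iterating: 2, 2, 10, 10, 42, 42, 170, 170, 682, 682, 2730, so a_10 = 2730.

2730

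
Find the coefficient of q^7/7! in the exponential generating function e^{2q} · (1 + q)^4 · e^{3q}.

The EGF product rule gives c_7 = Σ_{k_1+k_2+k_3=7} C(7; k_1,k_2,k_3) · ∏ g_i(k_i), where e^{2q} gives (2)^k; (1+q)^4 gives the falling factorial (4)_k; e^{3q} gives (3)^k.
g_1(k) for k = 0…7: 1, 2, 4, 8, 16, 32, 64, 128.
g_2(k) for k = 0…7: 1, 4, 12, 24, 24, 0, 0, 0.
g_3(k) for k = 0…7: 1, 3, 9, 27, 81, 243, 729, 2187.
First combine the last two factors: h(k) = Σ_j C(k,j)·g_2(j)·g_3(k−j) for k = 0…7: 1, 7, 45, 267, 1473, 7623, 37341, 174555.
c_7 = Σ_k C(7,k)·g_1(k)·h(7−k) = 1·1·174555 + 7·2·37341 + 21·4·7623 + 35·8·1473 + 35·16·267 + 21·32·45 + 7·64·7 + 1·128·1 = 174555 + 522774 + 640332 + 412440 + 149520 + 30240 + 3136 + 128 = 1933125.

1933125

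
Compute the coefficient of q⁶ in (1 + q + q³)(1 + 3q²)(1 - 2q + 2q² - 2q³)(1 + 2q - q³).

-2

(1 + q + q³) has coefficients 1,1,0,1 for degrees 0…3.
(1 + 3q²) has coefficients 1,0,3,0,0,0,0 for degrees 0…6.
Multiplying by (1 - 2q + 2q² - 2q³) gives running coefficients 1,-2,5,-8,6,-6,0 for degrees 0…6.
Finally multiplying by (1 + 2q - q³), the product of all factors after the first has coefficients 1,0,1,1,-8,1,-4 for degrees 0…6.
[q⁶] = 1·(-4) + 1·1 + 1·1 = -2.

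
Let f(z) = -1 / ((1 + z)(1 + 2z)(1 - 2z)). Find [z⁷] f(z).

Partial fractions give a closed form: a_n = (1/3)·(-1)^n + (-1)·(-2)^n + (-1/3)·2^n.
At n = 7: a_7 = 85.

85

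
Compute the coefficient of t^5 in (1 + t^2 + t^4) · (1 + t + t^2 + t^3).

2

(1 + t^2 + t^4) has coefficients 1,0,1,0,1 for degrees 0…4.
(1 + t + t^2 + t^3) has coefficients 1,1,1,1,0,0 for degrees 0…5.
[t^5] = 1·0 + 1·1 + 1·1 = 2.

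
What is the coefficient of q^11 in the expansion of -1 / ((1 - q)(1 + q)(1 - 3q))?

Partial fractions give a closed form: a_n = (1/4)·1^n + (-1/8)·(-1)^n + (-9/8)·3^n.
At n = 11: a_11 = -199290.

-199290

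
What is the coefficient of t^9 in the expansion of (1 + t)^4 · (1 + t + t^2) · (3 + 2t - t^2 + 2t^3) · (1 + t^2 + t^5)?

81

(1 + t)^4 has coefficients 1,4,6,4,1 for degrees 0…4.
(1 + t + t^2) has coefficients 1,1,1,0,0,0,0,0,0,0 for degrees 0…9.
Multiplying by (3 + 2t - t^2 + 2t^3) gives running coefficients 3,5,4,3,1,2,0,0,0,0 for degrees 0…9.
Finally multiplying by (1 + t^2 + t^5), the product of all factors after the first has coefficients 3,5,7,8,5,8,6,6,3,1 for degrees 0…9.
[t^9] = 1·1 + 4·3 + 6·6 + 4·6 + 1·8 = 81.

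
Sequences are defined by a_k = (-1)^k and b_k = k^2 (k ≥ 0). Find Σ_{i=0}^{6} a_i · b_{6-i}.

Write out a_i and b_{6-i} for i = 0,…,6 and sum the products.
Σ = 1·36 − 1·25 + 1·16 − 1·9 + 1·4 − 1·1 + 1·0 = 21.

21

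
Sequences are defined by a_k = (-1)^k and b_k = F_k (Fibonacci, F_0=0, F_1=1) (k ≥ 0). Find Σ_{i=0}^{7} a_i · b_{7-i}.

9

The convolution is the t^7 coefficient of A(t)B(t).
Σ = 1·13 − 1·8 + 1·5 − 1·3 + 1·2 − 1·1 + 1·1 − 1·0 = 9.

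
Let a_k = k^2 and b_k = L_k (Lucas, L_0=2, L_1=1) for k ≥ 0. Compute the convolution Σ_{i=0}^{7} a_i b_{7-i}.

398

The convolution is the x^7 coefficient of A(x)B(x).
Σ = 0·29 + 1·18 + 4·11 + 9·7 + 16·4 + 25·3 + 36·1 + 49·2 = 398.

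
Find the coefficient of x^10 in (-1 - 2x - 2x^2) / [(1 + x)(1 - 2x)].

-1707

The denominator gives the recurrence a_n = a_(n−1) + 2a_(n−2) for n ≥ 3; the numerator fixes a_0 = -1, a_1 = -3, a_2 = -7.
Iterating: -1, -3, -7, -13, -27, -53, -107, -213, -427, -853, -1707, so a_10 = -1707.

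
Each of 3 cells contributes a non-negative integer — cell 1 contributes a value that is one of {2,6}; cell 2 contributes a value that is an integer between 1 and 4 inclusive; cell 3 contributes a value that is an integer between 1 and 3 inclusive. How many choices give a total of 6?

The generating function for the choices is (x^2 + x^6)·(x + x^2 + x^3 + x^4)·(x + x^2 + x^3); the count is [x^6].
(x^2 + x^6) has coefficients 0,0,1,0,0,0,1 for degrees 0…6.
(x + x^2 + x^3 + x^4) has coefficients 0,1,1,1,1,0,0 for degrees 0…6.
Finally multiplying by (x + x^2 + x^3), the product of all factors after the first has coefficients 0,0,1,2,3,3,2 for degrees 0…6.
[x^6] = 1·3 + 1·0 = 3.

3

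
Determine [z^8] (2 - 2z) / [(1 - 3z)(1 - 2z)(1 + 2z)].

Partial fractions give a closed form: a_n = (12/5)·3^n + (-1)·2^n + (3/5)·(-2)^n.
At n = 8: a_8 = 15644.

15644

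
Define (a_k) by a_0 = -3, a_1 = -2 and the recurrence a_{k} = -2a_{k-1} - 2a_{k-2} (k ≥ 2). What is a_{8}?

The ordinary generating function has denominator 1 + 2z + 2z^2.
Iterating the recurrence: a_0,…,a_{8} = -3, -2, 10, -16, 12, 8, -40, 64, -48.

-48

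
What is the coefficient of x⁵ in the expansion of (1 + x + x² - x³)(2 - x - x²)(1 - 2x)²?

(1 + x + x² - x³) has coefficients 1,1,1,-1 for degrees 0…3.
(2 - x - x²) has coefficients 2,-1,-1,0,0,0 for degrees 0…5.
Finally multiplying by (1 - 2x)², the product of all factors after the first has coefficients 2,-9,11,0,-4,0 for degrees 0…5.
[x⁵] = 1·0 + 1·(-4) + 1·0 − 1·11 = -15.

-15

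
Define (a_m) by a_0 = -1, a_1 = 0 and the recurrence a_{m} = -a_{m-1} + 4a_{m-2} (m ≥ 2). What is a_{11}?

The ordinary generating function has denominator 1 + q - 4q^2.
Iterating the recurrence: a_0,…,a_{11} = -1, 0, -4, 4, -20, 36, -116, 260, -724, 1764, -4660, 11716.

11716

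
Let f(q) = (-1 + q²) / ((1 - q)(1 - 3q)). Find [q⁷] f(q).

-2916

The denominator gives the recurrence a_n = 4a_(n−1) − 3a_(n−2) for n ≥ 3; the numerator fixes a_0 = -1, a_1 = -4, a_2 = -12.
Iterating: -1, -4, -12, -36, -108, -324, -972, -2916, so a_7 = -2916.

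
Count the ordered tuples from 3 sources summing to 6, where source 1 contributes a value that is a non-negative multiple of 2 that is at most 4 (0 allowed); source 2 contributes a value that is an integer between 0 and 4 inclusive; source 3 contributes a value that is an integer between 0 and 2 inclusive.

The generating function for the choices is (1 + x^2 + x^4)·(1 + x + x^2 + x^3 + x^4)·(1 + x + x^2); the count is [x^6].
(1 + x^2 + x^4) has coefficients 1,0,1,0,1 for degrees 0…4.
(1 + x + x^2 + x^3 + x^4) has coefficients 1,1,1,1,1,0,0 for degrees 0…6.
Finally multiplying by (1 + x + x^2), the product of all factors after the first has coefficients 1,2,3,3,3,2,1 for degrees 0…6.
[x^6] = 1·1 + 1·3 + 1·3 = 7.

7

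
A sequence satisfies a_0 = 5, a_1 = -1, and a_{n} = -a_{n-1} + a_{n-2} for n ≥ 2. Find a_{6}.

33

The ordinary generating function has denominator 1 + z - z^2.
Iterating the recurrence: a_0,…,a_{6} = 5, -1, 6, -7, 13, -20, 33.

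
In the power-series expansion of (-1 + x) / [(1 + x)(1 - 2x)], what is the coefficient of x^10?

The denominator gives the recurrence a_n = a_(n−1) + 2a_(n−2) for n ≥ 2; the numerator fixes a_0 = -1, a_1 = 0.
Iterating: -1, 0, -2, -2, -6, -10, -22, -42, -86, -170, -342, so a_10 = -342.

-342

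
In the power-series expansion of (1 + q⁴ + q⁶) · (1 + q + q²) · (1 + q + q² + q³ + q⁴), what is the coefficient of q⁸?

(1 + q⁴ + q⁶) has coefficients 1,0,0,0,1,0,1 for degrees 0…6.
(1 + q + q²) has coefficients 1,1,1,0,0,0,0,0,0 for degrees 0…8.
Finally multiplying by (1 + q + q² + q³ + q⁴), the product of all factors after the first has coefficients 1,2,3,3,3,2,1,0,0 for degrees 0…8.
[q⁸] = 1·0 + 1·3 + 1·3 = 6.

6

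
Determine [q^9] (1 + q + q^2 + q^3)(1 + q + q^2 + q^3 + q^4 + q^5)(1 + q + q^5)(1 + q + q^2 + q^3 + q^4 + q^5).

(1 + q + q^2 + q^3) has coefficients 1,1,1,1 for degrees 0…3.
(1 + q + q^2 + q^3 + q^4 + q^5) has coefficients 1,1,1,1,1,1,0,0,0,0 for degrees 0…9.
Multiplying by (1 + q + q^5) gives running coefficients 1,2,2,2,2,3,2,1,1,1 for degrees 0…9.
Finally multiplying by (1 + q + q^2 + q^3 + q^4 + q^5), the product of all factors after the first has coefficients 1,3,5,7,9,12,13,12,11,10 for degrees 0…9.
[q^9] = 1·10 + 1·11 + 1·12 + 1·13 = 46.

46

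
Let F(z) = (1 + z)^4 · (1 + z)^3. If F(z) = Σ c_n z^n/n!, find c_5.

The EGF product rule gives c_5 = Σ_{k_1+k_2=5} C(5; k_1,k_2) · ∏ g_i(k_i), where (1+z)^4 gives the falling factorial (4)_k; (1+z)^3 gives the falling factorial (3)_k.
g_1(k) for k = 0…5: 1, 4, 12, 24, 24, 0.
g_2(k) for k = 0…5: 1, 3, 6, 6, 0, 0.
c_5 = Σ_k C(5,k)·g_1(k)·g_2(5−k) = 10·12·6 + 10·24·6 + 5·24·3 = 720 + 1440 + 360 = 2520.

2520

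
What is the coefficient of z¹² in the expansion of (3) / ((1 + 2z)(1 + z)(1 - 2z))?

16383

The denominator gives the recurrence a_n = −a_(n−1) + 4a_(n−2) + 4a_(n−3) for n ≥ 3; the numerator fixes a_0 = 3, a_1 = -3, a_2 = 15.
Iterating: 3, -3, 15, -15, 63, -63, 255, -255, 1023, -1023, 4095, -4095, 16383, so a_12 = 16383.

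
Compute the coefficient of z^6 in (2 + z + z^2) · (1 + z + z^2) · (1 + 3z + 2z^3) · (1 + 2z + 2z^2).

(2 + z + z^2) has coefficients 2,1,1 for degrees 0…2.
(1 + z + z^2) has coefficients 1,1,1,0,0,0,0 for degrees 0…6.
Multiplying by (1 + 3z + 2z^3) gives running coefficients 1,4,4,5,2,2,0 for degrees 0…6.
Finally multiplying by (1 + 2z + 2z^2), the product of all factors after the first has coefficients 1,6,14,21,20,16,8 for degrees 0…6.
[z^6] = 2·8 + 1·16 + 1·20 = 52.

52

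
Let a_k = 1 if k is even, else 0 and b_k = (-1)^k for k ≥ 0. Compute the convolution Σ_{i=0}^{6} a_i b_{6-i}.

Write out a_i and b_{6-i} for i = 0,…,6 and sum the products.
Σ = 1·1 + 0·(-1) + 1·1 + 0·(-1) + 1·1 + 0·(-1) + 1·1 = 4.

4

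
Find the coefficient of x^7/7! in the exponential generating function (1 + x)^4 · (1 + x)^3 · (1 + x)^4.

1663200

The EGF product rule gives c_7 = Σ_{k_1+k_2+k_3=7} C(7; k_1,k_2,k_3) · ∏ g_i(k_i), where (1+x)^4 gives the falling factorial (4)_k; (1+x)^3 gives the falling factorial (3)_k; (1+x)^4 gives the falling factorial (4)_k.
g_1(k) for k = 0…7: 1, 4, 12, 24, 24, 0, 0, 0.
g_2(k) for k = 0…7: 1, 3, 6, 6, 0, 0, 0, 0.
g_3(k) for k = 0…7: 1, 4, 12, 24, 24, 0, 0, 0.
First combine the last two factors: h(k) = Σ_j C(k,j)·g_2(j)·g_3(k−j) for k = 0…7: 1, 7, 42, 210, 840, 2520, 5040, 5040.
c_7 = Σ_k C(7,k)·g_1(k)·h(7−k) = 1·1·5040 + 7·4·5040 + 21·12·2520 + 35·24·840 + 35·24·210 = 5040 + 141120 + 635040 + 705600 + 176400 = 1663200.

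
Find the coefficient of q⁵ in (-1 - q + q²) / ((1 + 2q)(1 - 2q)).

-16

The denominator gives the recurrence a_n = 4a_(n−2) for n ≥ 3; the numerator fixes a_0 = -1, a_1 = -1, a_2 = -3.
Iterating: -1, -1, -3, -4, -12, -16, so a_5 = -16.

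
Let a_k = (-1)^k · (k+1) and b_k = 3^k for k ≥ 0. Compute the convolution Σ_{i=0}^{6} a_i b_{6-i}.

412

The convolution is the x^6 coefficient of A(x)B(x).
Σ = 1·729 − 2·243 + 3·81 − 4·27 + 5·9 − 6·3 + 7·1 = 412.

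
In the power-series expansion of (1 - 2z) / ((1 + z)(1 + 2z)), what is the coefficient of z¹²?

16381

Partial fractions give a closed form: a_n = (-3)·(-1)^n + (4)·(-2)^n.
At n = 12: a_12 = 16381.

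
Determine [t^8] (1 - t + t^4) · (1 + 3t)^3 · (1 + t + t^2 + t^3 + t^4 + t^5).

37

(1 - t + t^4) has coefficients 1,-1,0,0,1 for degrees 0…4.
(1 + 3t)^3 has coefficients 1,9,27,27,0,0,0,0,0 for degrees 0…8.
Finally multiplying by (1 + t + t^2 + t^3 + t^4 + t^5), the product of all factors after the first has coefficients 1,10,37,64,64,64,63,54,27 for degrees 0…8.
[t^8] = 1·27 − 1·54 + 1·64 = 37.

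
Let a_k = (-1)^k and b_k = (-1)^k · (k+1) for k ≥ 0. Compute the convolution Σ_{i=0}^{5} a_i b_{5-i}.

This is [x^5] in the product of the two ordinary generating functions.
Σ = 1·(-6) − 1·5 + 1·(-4) − 1·3 + 1·(-2) − 1·1 = -21.

-21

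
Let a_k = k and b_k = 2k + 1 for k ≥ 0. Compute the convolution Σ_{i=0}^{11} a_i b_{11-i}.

506

Write out a_i and b_{11-i} for i = 0,…,11 and sum the products.
Σ = 0·23 + 1·21 + 2·19 + 3·17 + 4·15 + 5·13 + 6·11 + 7·9 + 8·7 + 9·5 + 10·3 + 11·1 = 506.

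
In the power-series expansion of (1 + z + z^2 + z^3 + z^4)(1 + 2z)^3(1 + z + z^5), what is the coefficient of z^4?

(1 + z + z^2 + z^3 + z^4) has coefficients 1,1,1,1,1 for degrees 0…4.
(1 + 2z)^3 has coefficients 1,6,12,8,0 for degrees 0…4.
Finally multiplying by (1 + z + z^5), the product of all factors after the first has coefficients 1,7,18,20,8 for degrees 0…4.
[z^4] = 1·8 + 1·20 + 1·18 + 1·7 + 1·1 = 54.

54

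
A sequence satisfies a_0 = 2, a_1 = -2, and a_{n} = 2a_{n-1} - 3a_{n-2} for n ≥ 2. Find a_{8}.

The ordinary generating function has denominator 1 - 2x + 3x^2.
Iterating the recurrence: a_0,…,a_{8} = 2, -2, -10, -14, 2, 46, 86, 34, -190.

-190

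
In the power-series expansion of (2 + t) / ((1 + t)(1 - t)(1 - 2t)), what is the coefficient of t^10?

3412

The denominator gives the recurrence a_n = 2a_(n−1) + a_(n−2) − 2a_(n−3) for n ≥ 3; the numerator fixes a_0 = 2, a_1 = 5, a_2 = 12.
Iterating: 2, 5, 12, 25, 52, 105, 212, 425, 852, 1705, 3412, so a_10 = 3412.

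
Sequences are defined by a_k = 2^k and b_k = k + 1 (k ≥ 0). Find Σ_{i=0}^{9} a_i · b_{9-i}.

2036

The convolution is the x^9 coefficient of A(x)B(x).
Σ = 1·10 + 2·9 + 4·8 + 8·7 + 16·6 + 32·5 + 64·4 + 128·3 + 256·2 + 512·1 = 2036.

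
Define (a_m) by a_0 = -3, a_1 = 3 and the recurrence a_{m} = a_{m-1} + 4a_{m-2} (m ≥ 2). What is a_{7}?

-237

The ordinary generating function has denominator 1 - t - 4t^2.
Iterating the recurrence: a_0,…,a_{7} = -3, 3, -9, 3, -33, -21, -153, -237.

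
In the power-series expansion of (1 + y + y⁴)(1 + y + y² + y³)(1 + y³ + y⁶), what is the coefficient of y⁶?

(1 + y + y⁴) has coefficients 1,1,0,0,1 for degrees 0…4.
(1 + y + y² + y³) has coefficients 1,1,1,1,0,0,0 for degrees 0…6.
Finally multiplying by (1 + y³ + y⁶), the product of all factors after the first has coefficients 1,1,1,2,1,1,2 for degrees 0…6.
[y⁶] = 1·2 + 1·1 + 1·1 = 4.

4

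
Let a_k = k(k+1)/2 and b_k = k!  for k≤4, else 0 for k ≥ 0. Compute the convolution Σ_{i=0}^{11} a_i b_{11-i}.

Write out a_i and b_{11-i} for i = 0,…,11 and sum the products.
Σ = 0·0 + 1·0 + 3·0 + 6·0 + 10·0 + 15·0 + 21·0 + 28·24 + 36·6 + 45·2 + 55·1 + 66·1 = 1099.

1099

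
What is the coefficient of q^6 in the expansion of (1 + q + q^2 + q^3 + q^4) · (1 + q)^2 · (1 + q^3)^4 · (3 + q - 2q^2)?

56

(1 + q + q^2 + q^3 + q^4) has coefficients 1,1,1,1,1 for degrees 0…4.
(1 + q)^2 has coefficients 1,2,1,0,0,0,0 for degrees 0…6.
Multiplying by (1 + q^3)^4 gives running coefficients 1,2,1,4,8,4,6 for degrees 0…6.
Finally multiplying by (3 + q - 2q^2), the product of all factors after the first has coefficients 3,7,3,9,26,12,6 for degrees 0…6.
[q^6] = 1·6 + 1·12 + 1·26 + 1·9 + 1·3 = 56.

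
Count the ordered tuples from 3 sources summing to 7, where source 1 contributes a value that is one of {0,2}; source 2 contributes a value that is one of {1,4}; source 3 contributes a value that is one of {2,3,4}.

2

The generating function for the choices is (1 + x²)·(x + x⁴)·(x² + x³ + x⁴); the count is [x⁷].
(1 + x²) has coefficients 1,0,1 for degrees 0…2.
(x + x⁴) has coefficients 0,1,0,0,1,0,0,0 for degrees 0…7.
Finally multiplying by (x² + x³ + x⁴), the product of all factors after the first has coefficients 0,0,0,1,1,1,1,1 for degrees 0…7.
[x⁷] = 1·1 + 1·1 = 2.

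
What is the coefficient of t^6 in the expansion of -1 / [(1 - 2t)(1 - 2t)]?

The denominator gives the recurrence a_n = 4a_(n−1) − 4a_(n−2) for n ≥ 2; the numerator fixes a_0 = -1, a_1 = -4.
Iterating: -1, -4, -12, -32, -80, -192, -448, so a_6 = -448.

-448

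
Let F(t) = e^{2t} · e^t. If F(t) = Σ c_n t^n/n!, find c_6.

The EGF product rule gives c_6 = Σ_{k_1+k_2=6} C(6; k_1,k_2) · ∏ g_i(k_i), where e^{2t} gives (2)^k; e^t gives (1)^k.
g_1(k) for k = 0…6: 1, 2, 4, 8, 16, 32, 64.
g_2(k) for k = 0…6: 1, 1, 1, 1, 1, 1, 1.
c_6 = Σ_k C(6,k)·g_1(k)·g_2(6−k) = 1·1·1 + 6·2·1 + 15·4·1 + 20·8·1 + 15·16·1 + 6·32·1 + 1·64·1 = 1 + 12 + 60 + 160 + 240 + 192 + 64 = 729.

729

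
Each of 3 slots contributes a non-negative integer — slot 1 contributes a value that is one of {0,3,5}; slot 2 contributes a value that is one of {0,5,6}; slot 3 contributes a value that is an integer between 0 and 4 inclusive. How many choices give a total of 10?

The generating function for the choices is (1 + y^3 + y^5)·(1 + y^5 + y^6)·(1 + y + y^2 + y^3 + y^4); the count is [y^10].
(1 + y^3 + y^5) has coefficients 1,0,0,1,0,1 for degrees 0…5.
(1 + y^5 + y^6) has coefficients 1,0,0,0,0,1,1,0,0,0,0 for degrees 0…10.
Finally multiplying by (1 + y + y^2 + y^3 + y^4), the product of all factors after the first has coefficients 1,1,1,1,1,1,2,2,2,2,1 for degrees 0…10.
[y^10] = 1·1 + 1·2 + 1·1 = 4.

4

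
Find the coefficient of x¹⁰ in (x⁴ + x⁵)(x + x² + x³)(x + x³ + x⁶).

2

(x⁴ + x⁵) has coefficients 0,0,0,0,1,1 for degrees 0…5.
(x + x² + x³) has coefficients 0,1,1,1,0,0,0,0,0,0,0 for degrees 0…10.
Finally multiplying by (x + x³ + x⁶), the product of all factors after the first has coefficients 0,0,1,1,2,1,1,1,1,1,0 for degrees 0…10.
[x¹⁰] = 1·1 + 1·1 = 2.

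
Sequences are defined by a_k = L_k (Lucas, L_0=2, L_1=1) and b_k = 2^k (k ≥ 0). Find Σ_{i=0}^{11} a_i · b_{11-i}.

11445

This is [x^11] in the product of the two ordinary generating functions.
Σ = 2·2048 + 1·1024 + 3·512 + 4·256 + 7·128 + 11·64 + 18·32 + 29·16 + 47·8 + 76·4 + 123·2 + 199·1 = 11445.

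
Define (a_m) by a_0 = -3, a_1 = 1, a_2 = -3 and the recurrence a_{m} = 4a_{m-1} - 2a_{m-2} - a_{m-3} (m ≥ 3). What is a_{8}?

The ordinary generating function has denominator 1 - 4x + 2x^2 + x^3.
Iterating the recurrence: a_0,…,a_{8} = -3, 1, -3, -11, -39, -131, -435, -1439, -4755.

-4755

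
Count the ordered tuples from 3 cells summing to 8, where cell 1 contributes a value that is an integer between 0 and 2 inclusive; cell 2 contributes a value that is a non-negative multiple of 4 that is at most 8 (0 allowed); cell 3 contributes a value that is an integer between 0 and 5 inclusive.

4

The generating function for the choices is (1 + q + q²)·(1 + q⁴ + q⁸)·(1 + q + q² + q³ + q⁴ + q⁵); the count is [q⁸].
(1 + q + q²) has coefficients 1,1,1 for degrees 0…2.
(1 + q⁴ + q⁸) has coefficients 1,0,0,0,1,0,0,0,1 for degrees 0…8.
Finally multiplying by (1 + q + q² + q³ + q⁴ + q⁵), the product of all factors after the first has coefficients 1,1,1,1,2,2,1,1,2 for degrees 0…8.
[q⁸] = 1·2 + 1·1 + 1·1 = 4.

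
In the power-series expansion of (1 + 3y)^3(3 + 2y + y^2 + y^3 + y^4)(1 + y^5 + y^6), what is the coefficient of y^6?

86

(1 + 3y)^3 has coefficients 1,9,27,27 for degrees 0…3.
(3 + 2y + y^2 + y^3 + y^4) has coefficients 3,2,1,1,1,0,0 for degrees 0…6.
Finally multiplying by (1 + y^5 + y^6), the product of all factors after the first has coefficients 3,2,1,1,1,3,5 for degrees 0…6.
[y^6] = 1·5 + 9·3 + 27·1 + 27·1 = 86.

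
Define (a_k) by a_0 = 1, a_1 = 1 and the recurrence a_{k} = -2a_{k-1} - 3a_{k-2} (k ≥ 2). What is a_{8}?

The ordinary generating function has denominator 1 + 2y + 3y^2.
Iterating the recurrence: a_0,…,a_{8} = 1, 1, -5, 7, 1, -23, 43, -17, -95.

-95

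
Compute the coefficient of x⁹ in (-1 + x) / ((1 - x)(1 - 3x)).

-19683

The denominator gives the recurrence a_n = 4a_(n−1) − 3a_(n−2) for n ≥ 2; the numerator fixes a_0 = -1, a_1 = -3.
Iterating: -1, -3, -9, -27, -81, -243, -729, -2187, -6561, -19683, so a_9 = -19683.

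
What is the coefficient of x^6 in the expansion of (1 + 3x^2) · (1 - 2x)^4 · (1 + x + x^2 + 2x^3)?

(1 + 3x^2) has coefficients 1,0,3 for degrees 0…2.
(1 - 2x)^4 has coefficients 1,-8,24,-32,16,0,0 for degrees 0…6.
Finally multiplying by (1 + x + x^2 + 2x^3), the product of all factors after the first has coefficients 1,-7,17,-14,-8,32,-48 for degrees 0…6.
[x^6] = 1·(-48) + 3·(-8) = -72.

-72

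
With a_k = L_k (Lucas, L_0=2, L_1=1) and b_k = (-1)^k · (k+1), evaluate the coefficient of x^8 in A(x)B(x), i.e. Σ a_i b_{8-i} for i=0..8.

41

This is [x^8] in the product of the two ordinary generating functions.
Σ = 2·9 + 1·(-8) + 3·7 + 4·(-6) + 7·5 + 11·(-4) + 18·3 + 29·(-2) + 47·1 = 41.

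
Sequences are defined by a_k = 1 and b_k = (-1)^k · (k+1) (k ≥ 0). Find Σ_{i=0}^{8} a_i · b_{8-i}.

5

The convolution is the t^8 coefficient of A(t)B(t).
Σ = 1·9 + 1·(-8) + 1·7 + 1·(-6) + 1·5 + 1·(-4) + 1·3 + 1·(-2) + 1·1 = 5.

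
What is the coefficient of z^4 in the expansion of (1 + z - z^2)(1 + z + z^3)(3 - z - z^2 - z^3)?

1

(1 + z - z^2) has coefficients 1,1,-1 for degrees 0…2.
(1 + z + z^3) has coefficients 1,1,0,1,0 for degrees 0…4.
Finally multiplying by (3 - z - z^2 - z^3), the product of all factors after the first has coefficients 3,2,-2,1,-2 for degrees 0…4.
[z^4] = 1·(-2) + 1·1 − 1·(-2) = 1.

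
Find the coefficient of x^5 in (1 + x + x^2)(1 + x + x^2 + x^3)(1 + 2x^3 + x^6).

7

(1 + x + x^2) has coefficients 1,1,1 for degrees 0…2.
(1 + x + x^2 + x^3) has coefficients 1,1,1,1,0,0 for degrees 0…5.
Finally multiplying by (1 + 2x^3 + x^6), the product of all factors after the first has coefficients 1,1,1,3,2,2 for degrees 0…5.
[x^5] = 1·2 + 1·2 + 1·3 = 7.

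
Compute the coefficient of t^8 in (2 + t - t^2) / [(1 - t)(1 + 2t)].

The denominator gives the recurrence a_n = −a_(n−1) + 2a_(n−2) for n ≥ 3; the numerator fixes a_0 = 2, a_1 = -1, a_2 = 4.
Iterating: 2, -1, 4, -6, 14, -26, 54, -106, 214, so a_8 = 214.

214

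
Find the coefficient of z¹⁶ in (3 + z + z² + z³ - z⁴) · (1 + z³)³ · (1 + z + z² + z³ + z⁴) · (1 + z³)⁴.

259

(3 + z + z² + z³ - z⁴) has coefficients 3,1,1,1,-1 for degrees 0…4.
(1 + z³)³ has coefficients 1,0,0,3,0,0,3,0,0,1,0,0,0,0,0,0,0 for degrees 0…16.
Multiplying by (1 + z + z² + z³ + z⁴) gives running coefficients 1,1,1,4,4,3,6,6,3,4,4,1,1,1,0,0,0 for degrees 0…16.
Finally multiplying by (1 + z³)⁴, the product of all factors after the first has coefficients 1,1,1,8,8,7,28,28,21,56,56,35,70,70,35,56,56 for degrees 0…16.
[z¹⁶] = 3·56 + 1·56 + 1·35 + 1·70 − 1·70 = 259.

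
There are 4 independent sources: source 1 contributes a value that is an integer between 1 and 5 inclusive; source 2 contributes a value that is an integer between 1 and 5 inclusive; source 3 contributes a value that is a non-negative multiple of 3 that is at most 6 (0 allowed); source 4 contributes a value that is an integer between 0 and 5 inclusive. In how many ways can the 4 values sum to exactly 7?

The generating function for the choices is (q + q² + q³ + q⁴ + q⁵)·(q + q² + q³ + q⁴ + q⁵)·(1 + q³ + q⁶)·(1 + q + q² + q³ + q⁴ + q⁵); the count is [q⁷].
(q + q² + q³ + q⁴ + q⁵) has coefficients 0,1,1,1,1,1 for degrees 0…5.
(q + q² + q³ + q⁴ + q⁵) has coefficients 0,1,1,1,1,1,0,0 for degrees 0…7.
Multiplying by (1 + q³ + q⁶) gives running coefficients 0,1,1,1,2,2,1,2 for degrees 0…7.
Finally multiplying by (1 + q + q² + q³ + q⁴ + q⁵), the product of all factors after the first has coefficients 0,1,2,3,5,7,8,9 for degrees 0…7.
[q⁷] = 1·8 + 1·7 + 1·5 + 1·3 + 1·2 = 25.

25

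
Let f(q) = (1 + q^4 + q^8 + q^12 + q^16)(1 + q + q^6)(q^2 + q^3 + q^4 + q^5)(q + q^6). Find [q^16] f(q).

(1 + q^4 + q^8 + q^12 + q^16) has coefficients 1,0,0,0,1,0,0,0,1,0,0,0,1,0,0,0,1 for degrees 0…16.
(1 + q + q^6) has coefficients 1,1,0,0,0,0,1,0,0,0,0,0,0,0,0,0,0 for degrees 0…16.
Multiplying by (q^2 + q^3 + q^4 + q^5) gives running coefficients 0,0,1,2,2,2,1,0,1,1,1,1,0,0,0,0,0 for degrees 0…16.
Finally multiplying by (q + q^6), the product of all factors after the first has coefficients 0,0,0,1,2,2,2,1,1,3,3,3,2,0,1,1,1 for degrees 0…16.
[q^16] = 1·1 + 1·2 + 1·1 + 1·2 + 1·0 = 6.

6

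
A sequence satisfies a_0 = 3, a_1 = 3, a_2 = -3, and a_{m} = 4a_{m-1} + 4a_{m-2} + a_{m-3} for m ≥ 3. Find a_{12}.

The ordinary generating function has denominator 1 - 4z - 4z^2 - z^3.
Iterating the recurrence: a_0,…,a_{12} = 3, 3, -3, 3, 3, 21, 99, 483, 2349, 11427, 55587, 270405, 1315395.

1315395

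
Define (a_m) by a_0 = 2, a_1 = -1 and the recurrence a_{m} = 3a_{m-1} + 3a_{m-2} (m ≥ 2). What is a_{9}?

The ordinary generating function has denominator 1 - 3y - 3y^2.
Iterating the recurrence: a_0,…,a_{9} = 2, -1, 3, 6, 27, 99, 378, 1431, 5427, 20574.

20574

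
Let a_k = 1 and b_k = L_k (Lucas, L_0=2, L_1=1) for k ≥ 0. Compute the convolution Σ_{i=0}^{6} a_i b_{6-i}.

46

Write out a_i and b_{6-i} for i = 0,…,6 and sum the products.
Σ = 1·18 + 1·11 + 1·7 + 1·4 + 1·3 + 1·1 + 1·2 = 46.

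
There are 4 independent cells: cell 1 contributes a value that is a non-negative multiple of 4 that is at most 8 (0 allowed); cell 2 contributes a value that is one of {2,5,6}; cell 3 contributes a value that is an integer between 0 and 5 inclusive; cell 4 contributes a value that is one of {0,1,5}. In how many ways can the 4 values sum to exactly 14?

The generating function for the choices is (1 + y^4 + y^8)·(y^2 + y^5 + y^6)·(1 + y + y^2 + y^3 + y^4 + y^5)·(1 + y + y^5); the count is [y^14].
(1 + y^4 + y^8) has coefficients 1,0,0,0,1,0,0,0,1 for degrees 0…8.
(y^2 + y^5 + y^6) has coefficients 0,0,1,0,0,1,1,0,0,0,0,0,0,0,0 for degrees 0…14.
Multiplying by (1 + y + y^2 + y^3 + y^4 + y^5) gives running coefficients 0,0,1,1,1,2,3,3,2,2,2,1,0,0,0 for degrees 0…14.
Finally multiplying by (1 + y + y^5), the product of all factors after the first has coefficients 0,0,1,2,2,3,5,7,6,5,6,6,4,2,2 for degrees 0…14.
[y^14] = 1·2 + 1·6 + 1·5 = 13.

13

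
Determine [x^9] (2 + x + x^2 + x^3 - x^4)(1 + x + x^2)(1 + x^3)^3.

(2 + x + x^2 + x^3 - x^4) has coefficients 2,1,1,1,-1 for degrees 0…4.
(1 + x + x^2) has coefficients 1,1,1,0,0,0,0,0,0,0 for degrees 0…9.
Finally multiplying by (1 + x^3)^3, the product of all factors after the first has coefficients 1,1,1,3,3,3,3,3,3,1 for degrees 0…9.
[x^9] = 2·1 + 1·3 + 1·3 + 1·3 − 1·3 = 8.

8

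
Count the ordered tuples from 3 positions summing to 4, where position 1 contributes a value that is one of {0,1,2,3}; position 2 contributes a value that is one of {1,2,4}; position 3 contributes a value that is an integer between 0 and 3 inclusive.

The generating function for the choices is (1 + x + x² + x³)·(x + x² + x⁴)·(1 + x + x² + x³); the count is [x⁴].
(1 + x + x² + x³) has coefficients 1,1,1,1 for degrees 0…3.
(x + x² + x⁴) has coefficients 0,1,1,0,1 for degrees 0…4.
Finally multiplying by (1 + x + x² + x³), the product of all factors after the first has coefficients 0,1,2,2,3 for degrees 0…4.
[x⁴] = 1·3 + 1·2 + 1·2 + 1·1 = 8.

8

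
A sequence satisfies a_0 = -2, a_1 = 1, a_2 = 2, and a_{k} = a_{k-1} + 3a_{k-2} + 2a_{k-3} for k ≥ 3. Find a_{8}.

The ordinary generating function has denominator 1 - q - 3q^2 - 2q^3.
Iterating the recurrence: a_0,…,a_{8} = -2, 1, 2, 1, 9, 16, 45, 111, 278.

278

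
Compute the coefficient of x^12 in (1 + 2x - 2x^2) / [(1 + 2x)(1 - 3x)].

The denominator gives the recurrence a_n = a_(n−1) + 6a_(n−2) for n ≥ 3; the numerator fixes a_0 = 1, a_1 = 3, a_2 = 7.
Iterating: 1, 3, 7, 25, 67, 217, 619, 1921, 5635, 17161, 50971, 153937, 459763, so a_12 = 459763.

459763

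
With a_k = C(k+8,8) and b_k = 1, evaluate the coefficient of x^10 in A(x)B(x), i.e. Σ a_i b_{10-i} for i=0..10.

Write out a_i and b_{10-i} for i = 0,…,10 and sum the products.
Σ = 1·1 + 9·1 + 45·1 + 165·1 + 495·1 + 1287·1 + 3003·1 + 6435·1 + 12870·1 + 24310·1 + 43758·1 = 92378.

92378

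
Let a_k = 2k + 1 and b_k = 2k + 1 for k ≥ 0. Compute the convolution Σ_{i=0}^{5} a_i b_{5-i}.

This is [x^5] in the product of the two ordinary generating functions.
Σ = 1·11 + 3·9 + 5·7 + 7·5 + 9·3 + 11·1 = 146.

146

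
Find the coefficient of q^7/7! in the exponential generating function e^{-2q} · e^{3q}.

The EGF product rule gives c_7 = Σ_{k_1+k_2=7} C(7; k_1,k_2) · ∏ g_i(k_i), where e^{-2q} gives (-2)^k; e^{3q} gives (3)^k.
g_1(k) for k = 0…7: 1, -2, 4, -8, 16, -32, 64, -128.
g_2(k) for k = 0…7: 1, 3, 9, 27, 81, 243, 729, 2187.
c_7 = Σ_k C(7,k)·g_1(k)·g_2(7−k) = 1·1·2187 + 7·(-2)·729 + 21·4·243 + 35·(-8)·81 + 35·16·27 + 21·(-32)·9 + 7·64·3 + 1·(-128)·1 = 2187 − 10206 + 20412 − 22680 + 15120 − 6048 + 1344 − 128 = 1.

1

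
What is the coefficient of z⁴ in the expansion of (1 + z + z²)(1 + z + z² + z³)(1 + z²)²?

9

(1 + z + z²) has coefficients 1,1,1 for degrees 0…2.
(1 + z + z² + z³) has coefficients 1,1,1,1,0 for degrees 0…4.
Finally multiplying by (1 + z²)², the product of all factors after the first has coefficients 1,1,3,3,3 for degrees 0…4.
[z⁴] = 1·3 + 1·3 + 1·3 = 9.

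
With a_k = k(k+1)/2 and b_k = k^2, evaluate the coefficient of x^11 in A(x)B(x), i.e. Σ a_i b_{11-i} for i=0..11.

3289

Write out a_i and b_{11-i} for i = 0,…,11 and sum the products.
Σ = 0·121 + 1·100 + 3·81 + 6·64 + 10·49 + 15·36 + 21·25 + 28·16 + 36·9 + 45·4 + 55·1 + 66·0 = 3289.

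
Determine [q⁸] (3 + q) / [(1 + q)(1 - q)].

Partial fractions give a closed form: a_n = (1)·(-1)^n + (2)·1^n.
At n = 8: a_8 = 3.

3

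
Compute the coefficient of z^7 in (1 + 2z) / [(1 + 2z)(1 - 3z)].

2187

Partial fractions give a closed form: a_n = (1)·3^n.
At n = 7: a_7 = 2187.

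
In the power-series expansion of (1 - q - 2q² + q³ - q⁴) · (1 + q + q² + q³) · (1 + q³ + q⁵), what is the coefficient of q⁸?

(1 - q - 2q² + q³ - q⁴) has coefficients 1,-1,-2,1,-1 for degrees 0…4.
(1 + q + q² + q³) has coefficients 1,1,1,1,0,0,0,0,0 for degrees 0…8.
Finally multiplying by (1 + q³ + q⁵), the product of all factors after the first has coefficients 1,1,1,2,1,2,2,1,1 for degrees 0…8.
[q⁸] = 1·1 − 1·1 − 2·2 + 1·2 − 1·1 = -3.

-3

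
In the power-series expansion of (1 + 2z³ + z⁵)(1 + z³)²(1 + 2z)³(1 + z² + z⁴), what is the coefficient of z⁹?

(1 + 2z³ + z⁵) has coefficients 1,0,0,2,0,1 for degrees 0…5.
(1 + z³)² has coefficients 1,0,0,2,0,0,1,0,0,0 for degrees 0…9.
Multiplying by (1 + 2z)³ gives running coefficients 1,6,12,10,12,24,17,6,12,8 for degrees 0…9.
Finally multiplying by (1 + z² + z⁴), the product of all factors after the first has coefficients 1,6,13,16,25,40,41,40,41,38 for degrees 0…9.
[z⁹] = 1·38 + 2·41 + 1·25 = 145.

145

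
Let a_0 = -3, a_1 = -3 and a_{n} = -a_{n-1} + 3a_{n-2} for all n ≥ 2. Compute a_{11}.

The ordinary generating function has denominator 1 + q - 3q^2.
Iterating the recurrence: a_0,…,a_{11} = -3, -3, -6, -3, -15, 6, -51, 69, -222, 429, -1095, 2382.

2382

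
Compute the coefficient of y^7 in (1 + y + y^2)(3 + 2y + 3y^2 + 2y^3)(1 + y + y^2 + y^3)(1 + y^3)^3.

106

(1 + y + y^2) has coefficients 1,1,1 for degrees 0…2.
(3 + 2y + 3y^2 + 2y^3) has coefficients 3,2,3,2,0,0,0,0 for degrees 0…7.
Multiplying by (1 + y + y^2 + y^3) gives running coefficients 3,5,8,10,7,5,2,0 for degrees 0…7.
Finally multiplying by (1 + y^3)^3, the product of all factors after the first has coefficients 3,5,8,19,22,29,41,36 for degrees 0…7.
[y^7] = 1·36 + 1·41 + 1·29 = 106.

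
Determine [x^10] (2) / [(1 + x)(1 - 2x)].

Partial fractions give a closed form: a_n = (2/3)·(-1)^n + (4/3)·2^n.
At n = 10: a_10 = 1366.

1366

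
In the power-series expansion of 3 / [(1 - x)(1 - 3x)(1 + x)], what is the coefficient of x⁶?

2460

The denominator gives the recurrence a_n = 3a_(n−1) + a_(n−2) − 3a_(n−3) for n ≥ 3; the numerator fixes a_0 = 3, a_1 = 9, a_2 = 30.
Iterating: 3, 9, 30, 90, 273, 819, 2460, so a_6 = 2460.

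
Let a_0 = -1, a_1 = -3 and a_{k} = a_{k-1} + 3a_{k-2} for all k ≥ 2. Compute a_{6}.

The ordinary generating function has denominator 1 - z - 3z^2.
Iterating the recurrence: a_0,…,a_{6} = -1, -3, -6, -15, -33, -78, -177.

-177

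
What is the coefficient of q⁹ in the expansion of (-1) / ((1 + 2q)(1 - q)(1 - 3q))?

The denominator gives the recurrence a_n = 2a_(n−1) + 5a_(n−2) − 6a_(n−3) for n ≥ 3; the numerator fixes a_0 = -1, a_1 = -2, a_2 = -9.
Iterating: -1, -2, -9, -22, -77, -210, -673, -1934, -5973, -17578, so a_9 = -17578.

-17578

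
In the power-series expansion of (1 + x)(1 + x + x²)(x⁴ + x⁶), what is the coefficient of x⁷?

3

(1 + x) has coefficients 1,1 for degrees 0…1.
(1 + x + x²) has coefficients 1,1,1,0,0,0,0,0 for degrees 0…7.
Finally multiplying by (x⁴ + x⁶), the product of all factors after the first has coefficients 0,0,0,0,1,1,2,1 for degrees 0…7.
[x⁷] = 1·1 + 1·2 = 3.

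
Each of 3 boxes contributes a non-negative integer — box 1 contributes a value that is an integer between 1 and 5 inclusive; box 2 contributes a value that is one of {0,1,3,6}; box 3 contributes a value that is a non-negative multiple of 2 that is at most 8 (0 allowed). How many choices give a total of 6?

7

The generating function for the choices is (z + z^2 + z^3 + z^4 + z^5)·(1 + z + z^3 + z^6)·(1 + z^2 + z^4 + z^6 + z^8); the count is [z^6].
(z + z^2 + z^3 + z^4 + z^5) has coefficients 0,1,1,1,1,1 for degrees 0…5.
(1 + z + z^3 + z^6) has coefficients 1,1,0,1,0,0,1 for degrees 0…6.
Finally multiplying by (1 + z^2 + z^4 + z^6 + z^8), the product of all factors after the first has coefficients 1,1,1,2,1,2,2 for degrees 0…6.
[z^6] = 1·2 + 1·1 + 1·2 + 1·1 + 1·1 = 7.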